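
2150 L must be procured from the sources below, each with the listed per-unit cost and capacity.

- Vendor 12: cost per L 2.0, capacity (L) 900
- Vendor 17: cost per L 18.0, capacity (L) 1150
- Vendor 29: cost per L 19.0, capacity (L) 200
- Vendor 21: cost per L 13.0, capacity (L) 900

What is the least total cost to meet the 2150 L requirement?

19800

Cheapest first:
Take 900 from Vendor 12 at 2.0 → need 1250 more.
Vendor 21 at 13.0: take all 900 L → 350 still needed.
Vendor 17 at 18.0: take 350 of its 1150 → requirement met.
Vendor 29: unused.
Cost = 900×2.0 + 900×13.0 + 350×18.0 = 19800.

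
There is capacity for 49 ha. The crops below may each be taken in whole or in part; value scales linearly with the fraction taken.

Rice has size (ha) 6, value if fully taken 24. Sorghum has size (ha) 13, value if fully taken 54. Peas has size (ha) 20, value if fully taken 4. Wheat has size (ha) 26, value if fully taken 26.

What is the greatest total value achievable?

Sort by value density: Sorghum 54/13≈4.15, Rice 24/6≈4, Wheat 26/26≈1, Peas 4/20≈0.2.
All 13 ha of Sorghum fit (value 54) ; 36 remain.
Rice: take in full, 6 ha for value 24 ; 30 left.
Wheat: take in full, 26 ha for value 26 ; 4 left.
Only 4 ha remain; take 4/20 of Peas for value 4×4/20 = 0.8.
Total value = 104.8.

104.8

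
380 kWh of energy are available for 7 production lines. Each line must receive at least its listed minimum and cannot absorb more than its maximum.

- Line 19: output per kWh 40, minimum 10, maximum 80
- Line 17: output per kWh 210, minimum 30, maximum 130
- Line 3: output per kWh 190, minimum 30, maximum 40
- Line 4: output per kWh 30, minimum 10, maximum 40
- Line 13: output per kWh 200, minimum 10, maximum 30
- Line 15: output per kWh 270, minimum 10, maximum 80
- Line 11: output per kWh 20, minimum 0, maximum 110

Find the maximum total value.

Meeting every minimum uses 10+30+30+10+10+10+0 = 100 kWh, leaving 280.
Highest output per kWh first: Line 15 270 > Line 17 210 > Line 13 200 > Line 3 190 > Line 19 40 > Line 4 30 > Line 11 20.
Line 15: +70 to 80 (cap) — 210 left.
Line 17 takes 100 more to reach its cap of 130 — 110 left.
Line 13 takes 20 more to reach its cap of 30 — 90 left.
Line 3: +10 to 40 (cap) — 80 left.
Line 19 takes 70 more to reach its cap of 80 — 10 left.
Only 10 left; Line 4 takes them to reach 20.
Total = 40×80 + 210×130 + 190×40 + 30×20 + 200×30 + 270×80 = 66300.

66300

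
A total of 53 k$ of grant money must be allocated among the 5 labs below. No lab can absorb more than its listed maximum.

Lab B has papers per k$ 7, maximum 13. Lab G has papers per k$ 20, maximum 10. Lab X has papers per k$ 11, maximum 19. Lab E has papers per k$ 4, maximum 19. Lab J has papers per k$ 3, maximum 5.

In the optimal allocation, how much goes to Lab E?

11

Order the labs by papers per k$: Lab G 20 > Lab X 11 > Lab B 7 > Lab E 4 > Lab J 3.
Lab G takes 10 to reach its cap of 10 — 43 left.
Lab X: +19 to 19 (cap) — 24 left.
Give Lab B 13 to hit its cap of 13 — 11 left.
Only 11 left; Lab E takes them to reach 11.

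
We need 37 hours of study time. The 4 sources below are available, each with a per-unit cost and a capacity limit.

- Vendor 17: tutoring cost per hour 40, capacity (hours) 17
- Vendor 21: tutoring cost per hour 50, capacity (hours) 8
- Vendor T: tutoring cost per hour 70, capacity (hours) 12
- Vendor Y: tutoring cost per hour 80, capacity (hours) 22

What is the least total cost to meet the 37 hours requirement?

1920

Use sources in increasing cost order.
Vendor 17 (40): use full 17 → 20 hours to go.
Vendor 21 at 50: take all 8 hours → 12 still needed.
Take 12 from Vendor T at 70 → need 0 more.
Vendor Y: unused.
Cost = 17×40 + 8×50 + 12×70 = 1920.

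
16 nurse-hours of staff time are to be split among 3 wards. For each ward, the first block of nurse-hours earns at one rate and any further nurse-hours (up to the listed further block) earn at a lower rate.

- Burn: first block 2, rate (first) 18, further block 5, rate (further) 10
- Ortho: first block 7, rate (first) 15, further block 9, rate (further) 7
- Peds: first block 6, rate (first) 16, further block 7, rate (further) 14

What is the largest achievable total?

Treat each block as its own option and order by rate: Burn/T1 18 > Peds/T1 16 > Ortho/T1 15 > Peds/T2 14 > Burn/T2 10 > Ortho/T2 7.
Burn/T1 (18): +2 → 14 left.
Peds/T1 (16): +6 → 8 left.
Fill Ortho T1 block (7 at 15) → 1 left.
Peds T2 at 14: only 1 left, fill 1.
Total = 18×2 + 16×6 + 15×7 + 14×1 = 251.

251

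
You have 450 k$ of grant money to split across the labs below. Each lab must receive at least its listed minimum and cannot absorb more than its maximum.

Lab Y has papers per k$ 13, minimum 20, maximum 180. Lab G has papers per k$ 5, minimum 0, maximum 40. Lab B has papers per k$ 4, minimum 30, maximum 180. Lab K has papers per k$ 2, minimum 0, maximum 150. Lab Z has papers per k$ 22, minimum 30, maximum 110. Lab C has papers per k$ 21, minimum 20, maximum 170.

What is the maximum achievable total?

Meeting every minimum uses 20+0+30+0+30+20 = 100 k$, leaving 350.
Order the labs by papers per k$: Lab Z 22 > Lab C 21 > Lab Y 13 > Lab G 5 > Lab B 4 > Lab K 2.
Lab Z takes 80 more to reach its cap of 110 → 270 left.
Give Lab C 150 more to hit its cap of 170 → 120 left.
Only 120 left; Lab Y takes them to reach 140.
Total = 13×140 + 4×30 + 22×110 + 21×170 = 7930.

7930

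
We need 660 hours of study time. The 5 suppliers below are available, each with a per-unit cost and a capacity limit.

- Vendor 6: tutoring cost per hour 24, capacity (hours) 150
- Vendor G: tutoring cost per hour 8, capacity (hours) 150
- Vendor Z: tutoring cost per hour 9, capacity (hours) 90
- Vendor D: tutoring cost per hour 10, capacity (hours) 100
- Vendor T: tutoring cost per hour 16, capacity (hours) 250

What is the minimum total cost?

Fill from the cheapest supplier first.
Vendor G (8): use full 150 ; 510 hours to go.
Vendor Z (9): use full 90 ; 420 hours to go.
Take 100 from Vendor D at 10 ; need 320 more.
Vendor T at 16: take all 250 hours ; 70 still needed.
Vendor 6 (24): take the remaining 70 ; done.
Cost = 150×8 + 90×9 + 100×10 + 250×16 + 70×24 = 8690.

8690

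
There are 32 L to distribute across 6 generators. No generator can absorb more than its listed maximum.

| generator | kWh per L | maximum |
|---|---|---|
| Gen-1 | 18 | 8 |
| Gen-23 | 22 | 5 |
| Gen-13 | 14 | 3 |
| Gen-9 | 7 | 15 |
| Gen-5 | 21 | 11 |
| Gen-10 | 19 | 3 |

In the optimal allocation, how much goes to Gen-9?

2

Order the generators by kWh per L: Gen-23 22 > Gen-5 21 > Gen-10 19 > Gen-1 18 > Gen-13 14 > Gen-9 7.
Gen-23: +5 to 5 (cap) ; 27 left.
Give Gen-5 11 to hit its cap of 11 ; 16 left.
Gen-10: +3 to 3 (cap) ; 13 left.
Give Gen-1 8 to hit its cap of 8 ; 5 left.
Gen-13 takes 3 to reach its cap of 3 ; 2 left.
Only 2 left; Gen-9 takes them to reach 2.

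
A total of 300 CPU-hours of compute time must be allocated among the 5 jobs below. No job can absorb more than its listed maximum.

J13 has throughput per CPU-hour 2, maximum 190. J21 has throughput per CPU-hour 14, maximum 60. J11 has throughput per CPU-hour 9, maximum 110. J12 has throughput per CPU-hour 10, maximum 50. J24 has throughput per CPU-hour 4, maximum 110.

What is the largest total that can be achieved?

Highest throughput per CPU-hour first: J21 14 > J12 10 > J11 9 > J24 4 > J13 2.
Give J21 60 to hit its cap of 60 ; 240 left.
Give J12 50 to hit its cap of 50 ; 190 left.
J11 takes 110 to reach its cap of 110 ; 80 left.
Only 80 left; J24 takes them to reach 80.
Total = 14×60 + 9×110 + 10×50 + 4×80 = 2650.

2650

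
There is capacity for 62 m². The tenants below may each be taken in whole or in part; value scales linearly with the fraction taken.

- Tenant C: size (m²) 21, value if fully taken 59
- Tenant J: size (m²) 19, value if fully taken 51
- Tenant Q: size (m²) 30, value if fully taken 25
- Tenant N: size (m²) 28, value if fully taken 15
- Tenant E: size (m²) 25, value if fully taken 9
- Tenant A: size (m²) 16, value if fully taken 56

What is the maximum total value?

171

Rank by value-to-size ratio: Tenant A 56/16≈3.5, Tenant C 59/21≈2.81, Tenant J 51/19≈2.68, Tenant Q 25/30≈0.833, Tenant N 15/28≈0.536, Tenant E 9/25≈0.36.
Take all of Tenant A (16 m², value 56) — 46 m² left.
All 21 m² of Tenant C fit (value 59) — 25 remain.
All 19 m² of Tenant J fit (value 51) — 6 remain.
6 m² left: a 6/30 share of Tenant Q gives 25×6/30 = 5.
Total value = 171.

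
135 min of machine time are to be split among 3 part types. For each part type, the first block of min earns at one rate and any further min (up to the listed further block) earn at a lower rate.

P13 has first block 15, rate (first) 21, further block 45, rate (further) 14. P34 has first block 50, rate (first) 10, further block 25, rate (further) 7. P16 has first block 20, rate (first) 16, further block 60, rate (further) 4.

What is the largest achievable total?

Treat each block as its own option and order by rate: P13/T1 21 > P16/T1 16 > P13/T2 14 > P34/T1 10 > P34/T2 7 > P16/T2 4.
P13/T1 (21): +15 ; 120 left.
Fill P16 T1 block (20 at 16) ; 100 left.
P13 T2 at 14: fill all 45 ; 55 left.
Fill P34 T1 block (50 at 10) ; 5 left.
5 remain; put them into P34 T2 at 7.
Total = 21×15 + 16×20 + 14×45 + 10×50 + 7×5 = 1800.

1800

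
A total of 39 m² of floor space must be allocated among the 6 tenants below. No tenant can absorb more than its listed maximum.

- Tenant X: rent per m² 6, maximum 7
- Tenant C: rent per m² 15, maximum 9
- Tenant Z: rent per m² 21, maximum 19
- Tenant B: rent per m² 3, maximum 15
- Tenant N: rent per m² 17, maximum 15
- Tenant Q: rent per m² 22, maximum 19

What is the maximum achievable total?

834

Rank by rent per m²: Tenant Q 22 > Tenant Z 21 > Tenant N 17 > Tenant C 15 > Tenant X 6 > Tenant B 3.
Tenant Q: +19 to 19 (cap) ; 20 left.
Tenant Z: +19 to 19 (cap) ; 1 left.
Tenant N has room for 15 but only 1 remain, so it gets 1.
Total = 21×19 + 17×1 + 22×19 = 834.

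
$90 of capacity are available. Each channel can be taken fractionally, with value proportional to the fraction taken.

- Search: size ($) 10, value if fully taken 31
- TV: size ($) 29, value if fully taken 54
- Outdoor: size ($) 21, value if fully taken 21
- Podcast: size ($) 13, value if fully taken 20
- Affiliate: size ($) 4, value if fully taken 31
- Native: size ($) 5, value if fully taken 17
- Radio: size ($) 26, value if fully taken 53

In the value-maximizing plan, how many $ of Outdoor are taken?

Rank by value-to-size ratio: Affiliate 31/4≈7.75, Native 17/5≈3.4, Search 31/10≈3.1, Radio 53/26≈2.04, TV 54/29≈1.86, Podcast 20/13≈1.54, Outdoor 21/21≈1.
All 4 $ of Affiliate fit (value 31) — 86 remain.
Take all of Native (5 $, value 17) — 81 $ left.
Search: take in full, 10 $ for value 31 — 71 left.
All 26 $ of Radio fit (value 53) — 45 remain.
All 29 $ of TV fit (value 54) — 16 remain.
Podcast: take in full, 13 $ for value 20 — 3 left.
3 $ left: a 3/21 share of Outdoor gives 21×3/21 = 3.

3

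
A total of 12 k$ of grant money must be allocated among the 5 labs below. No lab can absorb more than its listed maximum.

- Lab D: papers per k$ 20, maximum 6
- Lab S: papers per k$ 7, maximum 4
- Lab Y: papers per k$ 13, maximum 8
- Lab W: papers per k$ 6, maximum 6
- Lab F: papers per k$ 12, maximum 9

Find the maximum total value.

Highest papers per k$ first: Lab D 20 > Lab Y 13 > Lab F 12 > Lab S 7 > Lab W 6.
Lab D: +6 to 6 (cap) — 6 left.
Lab Y: +6 (room for 8) → 6. Pool exhausted.
Total = 20×6 + 13×6 = 198.

198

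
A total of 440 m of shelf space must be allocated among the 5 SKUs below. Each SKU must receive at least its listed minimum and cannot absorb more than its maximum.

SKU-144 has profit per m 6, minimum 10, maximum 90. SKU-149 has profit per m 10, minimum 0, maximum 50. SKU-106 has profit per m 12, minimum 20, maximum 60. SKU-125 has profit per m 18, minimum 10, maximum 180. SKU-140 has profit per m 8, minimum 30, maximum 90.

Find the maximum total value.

5540

Meeting every minimum uses 10+0+20+10+30 = 70 m, leaving 370.
Rank by profit per m: SKU-125 18 > SKU-106 12 > SKU-149 10 > SKU-140 8 > SKU-144 6.
SKU-125 takes 170 more to reach its cap of 180 ; 200 left.
SKU-106 takes 40 more to reach its cap of 60 ; 160 left.
Give SKU-149 50 more to hit its cap of 50 ; 110 left.
Give SKU-140 60 more to hit its cap of 90 ; 50 left.
Only 50 left; SKU-144 takes them to reach 60.
Total = 6×60 + 10×50 + 12×60 + 18×180 + 8×90 = 5540.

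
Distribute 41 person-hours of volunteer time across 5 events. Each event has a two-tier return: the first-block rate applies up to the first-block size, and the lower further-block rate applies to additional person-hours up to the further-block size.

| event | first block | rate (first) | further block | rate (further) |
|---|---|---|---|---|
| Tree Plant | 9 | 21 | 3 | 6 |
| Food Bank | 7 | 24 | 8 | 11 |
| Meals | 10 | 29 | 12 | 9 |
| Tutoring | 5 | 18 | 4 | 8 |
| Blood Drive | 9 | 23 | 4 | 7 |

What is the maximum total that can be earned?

955

Treat each block as its own option and order by rate: Meals/tier1 29 > Food Bank/tier1 24 > Blood Drive/tier1 23 > Tree Plant/tier1 21 > Tutoring/tier1 18 > Food Bank/tier2 11 > Meals/tier2 9 > Tutoring/tier2 8 > Blood Drive/tier2 7 > Tree Plant/tier2 6.
Meals tier1 at 29: fill all 10 → 31 left.
Fill Food Bank tier1 block (7 at 24) → 24 left.
Fill Blood Drive tier1 block (9 at 23) → 15 left.
Tree Plant tier1 at 21: fill all 9 → 6 left.
Fill Tutoring tier1 block (5 at 18) → 1 left.
Food Bank/tier2: +1 of 8 at 11; pool empty.
Total = 29×10 + 24×7 + 23×9 + 21×9 + 18×5 + 11×1 = 955.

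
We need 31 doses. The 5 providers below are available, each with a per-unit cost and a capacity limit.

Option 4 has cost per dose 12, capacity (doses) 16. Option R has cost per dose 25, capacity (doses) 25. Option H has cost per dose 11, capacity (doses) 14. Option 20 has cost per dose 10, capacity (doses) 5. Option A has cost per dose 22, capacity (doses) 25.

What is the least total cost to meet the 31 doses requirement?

Fill from the cheapest provider first.
Take 5 from Option 20 at 10 → need 26 more.
Option H (11): use full 14 → 12 doses to go.
Option 4 at 12: take 12 of its 16 → requirement met.
Option A, Option R: unused.
Cost = 5×10 + 14×11 + 12×12 = 348.

348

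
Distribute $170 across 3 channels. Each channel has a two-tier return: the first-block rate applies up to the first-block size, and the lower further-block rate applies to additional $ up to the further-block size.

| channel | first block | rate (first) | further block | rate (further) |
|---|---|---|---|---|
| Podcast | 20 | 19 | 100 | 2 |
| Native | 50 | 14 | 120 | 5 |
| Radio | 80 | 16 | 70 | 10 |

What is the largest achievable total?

2560

Order all 6 blocks by rate: Podcast/T1 19 > Radio/T1 16 > Native/T1 14 > Radio/T2 10 > Native/T2 5 > Podcast/T2 2.
Podcast/T1 (19): +20 — 150 left.
Radio/T1 (16): +80 — 70 left.
Native/T1 (14): +50 — 20 left.
Radio T2 at 10: only 20 left, fill 20.
Total = 19×20 + 16×80 + 14×50 + 10×20 = 2560.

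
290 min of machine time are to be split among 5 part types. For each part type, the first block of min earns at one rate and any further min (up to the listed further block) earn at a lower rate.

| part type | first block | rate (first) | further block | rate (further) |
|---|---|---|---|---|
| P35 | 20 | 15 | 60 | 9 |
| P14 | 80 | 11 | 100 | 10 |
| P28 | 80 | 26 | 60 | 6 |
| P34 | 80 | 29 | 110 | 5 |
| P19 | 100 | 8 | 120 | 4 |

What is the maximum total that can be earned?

5880

Order all 10 blocks by rate: P34/first 29 > P28/first 26 > P35/first 15 > P14/first 11 > P14/second 10 > P35/second 9 > P19/first 8 > P28/second 6 > P34/second 5 > P19/second 4.
P34 first at 29: fill all 80 ; 210 left.
P28 first at 26: fill all 80 ; 130 left.
P35 first at 15: fill all 20 ; 110 left.
Fill P14 first block (80 at 11) ; 30 left.
30 remain; put them into P14 second at 10.
Total = 29×80 + 26×80 + 15×20 + 11×80 + 10×30 = 5880.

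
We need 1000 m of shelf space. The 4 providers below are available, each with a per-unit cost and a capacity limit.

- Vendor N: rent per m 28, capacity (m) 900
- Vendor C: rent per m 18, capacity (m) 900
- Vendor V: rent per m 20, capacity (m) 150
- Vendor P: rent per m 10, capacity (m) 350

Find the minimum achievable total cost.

Fill from the cheapest provider first.
Vendor P at 10: take all 350 m → 650 still needed.
Vendor C at 18: take 650 of its 900 → requirement met.
Vendor V, Vendor N: unused.
Cost = 350×10 + 650×18 = 15200.

15200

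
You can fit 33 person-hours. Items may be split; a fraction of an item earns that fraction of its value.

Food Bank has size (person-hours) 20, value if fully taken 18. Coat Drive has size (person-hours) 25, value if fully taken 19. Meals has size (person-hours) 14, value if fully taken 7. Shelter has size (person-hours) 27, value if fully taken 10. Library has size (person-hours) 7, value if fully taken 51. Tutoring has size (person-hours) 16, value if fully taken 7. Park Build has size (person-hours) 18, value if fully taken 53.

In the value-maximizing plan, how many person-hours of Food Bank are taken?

8

Rank by value-to-size ratio: Library 51/7≈7.29, Park Build 53/18≈2.94, Food Bank 18/20≈0.9, Coat Drive 19/25≈0.76, Meals 7/14≈0.5, Tutoring 7/16≈0.438, Shelter 10/27≈0.37.
Library: take in full, 7 person-hours for value 51 → 26 left.
Take all of Park Build (18 person-hours, value 53) → 8 person-hours left.
8 person-hours left: a 8/20 share of Food Bank gives 18×8/20 = 7.2.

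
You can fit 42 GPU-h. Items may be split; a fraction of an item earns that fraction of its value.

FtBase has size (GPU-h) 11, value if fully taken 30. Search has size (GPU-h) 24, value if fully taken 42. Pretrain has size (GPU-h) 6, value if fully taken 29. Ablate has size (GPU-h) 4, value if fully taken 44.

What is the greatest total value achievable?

139.75

Best value per unit of size first: Ablate 44/4≈11, Pretrain 29/6≈4.83, FtBase 30/11≈2.73, Search 42/24≈1.75.
Take all of Ablate (4 GPU-h, value 44) ; 38 GPU-h left.
Take all of Pretrain (6 GPU-h, value 29) ; 32 GPU-h left.
FtBase: take in full, 11 GPU-h for value 30 ; 21 left.
21 GPU-h left: a 21/24 share of Search gives 42×21/24 = 36.75.
Total value = 139.75.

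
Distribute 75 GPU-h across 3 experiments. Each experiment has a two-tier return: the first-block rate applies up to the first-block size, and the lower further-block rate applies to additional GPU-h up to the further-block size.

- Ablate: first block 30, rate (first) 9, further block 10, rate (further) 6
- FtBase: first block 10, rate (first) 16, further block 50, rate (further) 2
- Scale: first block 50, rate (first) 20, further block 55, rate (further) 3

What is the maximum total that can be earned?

Treat each block as its own option and order by rate: Scale/tier1 20 > FtBase/tier1 16 > Ablate/tier1 9 > Ablate/tier2 6 > Scale/tier2 3 > FtBase/tier2 2.
Scale tier1 at 20: fill all 50 — 25 left.
FtBase tier1 at 16: fill all 10 — 15 left.
Ablate tier1 at 9: only 15 left, fill 15.
Total = 20×50 + 16×10 + 9×15 = 1295.

1295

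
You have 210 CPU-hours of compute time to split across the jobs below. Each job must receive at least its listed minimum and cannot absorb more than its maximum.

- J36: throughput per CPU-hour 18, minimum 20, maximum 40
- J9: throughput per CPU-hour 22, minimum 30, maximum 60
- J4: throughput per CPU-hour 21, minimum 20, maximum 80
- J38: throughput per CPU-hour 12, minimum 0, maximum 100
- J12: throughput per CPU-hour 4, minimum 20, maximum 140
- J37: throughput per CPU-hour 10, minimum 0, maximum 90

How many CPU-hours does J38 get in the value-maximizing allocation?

10

Meeting every minimum uses 20+30+20+0+20+0 = 90 CPU-hours, leaving 120.
Rank by throughput per CPU-hour: J9 22 > J4 21 > J36 18 > J38 12 > J37 10 > J12 4.
J9: +30 to 60 (cap) ; 90 left.
J4 takes 60 more to reach its cap of 80 ; 30 left.
Give J36 20 more to hit its cap of 40 ; 10 left.
Only 10 left; J38 takes them to reach 10.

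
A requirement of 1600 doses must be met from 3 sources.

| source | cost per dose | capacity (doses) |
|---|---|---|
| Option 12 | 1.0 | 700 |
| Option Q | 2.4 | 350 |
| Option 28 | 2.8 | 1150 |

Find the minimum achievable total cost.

Fill from the cheapest source first.
Option 12 at 1.0: take all 700 doses ; 900 still needed.
Option Q at 2.4: take all 350 doses ; 550 still needed.
Take 550 from Option 28 at 2.8 to finish.
Cost = 700×1.0 + 350×2.4 + 550×2.8 = 3080.

3080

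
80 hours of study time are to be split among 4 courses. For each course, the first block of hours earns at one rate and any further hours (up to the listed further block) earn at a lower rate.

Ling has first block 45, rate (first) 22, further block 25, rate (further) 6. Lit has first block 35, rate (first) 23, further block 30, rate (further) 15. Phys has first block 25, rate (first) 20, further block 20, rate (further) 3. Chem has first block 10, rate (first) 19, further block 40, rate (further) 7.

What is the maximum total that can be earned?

Rank every tier by rate: Lit/first 23 > Ling/first 22 > Phys/first 20 > Chem/first 19 > Lit/second 15 > Chem/second 7 > Ling/second 6 > Phys/second 3.
Lit first at 23: fill all 35 → 45 left.
Ling/first (22): +45 → 0 left.
Total = 23×35 + 22×45 = 1795.

1795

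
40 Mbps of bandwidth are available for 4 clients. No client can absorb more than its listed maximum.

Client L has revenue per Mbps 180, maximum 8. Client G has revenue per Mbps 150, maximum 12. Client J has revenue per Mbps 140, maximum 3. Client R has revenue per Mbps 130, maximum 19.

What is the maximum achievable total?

Rank by revenue per Mbps: Client L 180 > Client G 150 > Client J 140 > Client R 130.
Give Client L 8 to hit its cap of 8 ; 32 left.
Give Client G 12 to hit its cap of 12 ; 20 left.
Client J takes 3 to reach its cap of 3 ; 17 left.
Client R has room for 19 but only 17 remain, so it gets 17.
Total = 180×8 + 150×12 + 140×3 + 130×17 = 5870.

5870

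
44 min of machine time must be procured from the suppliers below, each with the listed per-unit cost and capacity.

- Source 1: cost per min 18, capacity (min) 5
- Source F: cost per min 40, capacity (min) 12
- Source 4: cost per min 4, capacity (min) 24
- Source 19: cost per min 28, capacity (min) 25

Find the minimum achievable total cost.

Cheapest first:
Source 4 at 4: take all 24 min ; 20 still needed.
Take 5 from Source 1 at 18 ; need 15 more.
Source 19 at 28: take 15 of its 25 ; requirement met.
Source F: unused.
Cost = 24×4 + 5×18 + 15×28 = 606.

606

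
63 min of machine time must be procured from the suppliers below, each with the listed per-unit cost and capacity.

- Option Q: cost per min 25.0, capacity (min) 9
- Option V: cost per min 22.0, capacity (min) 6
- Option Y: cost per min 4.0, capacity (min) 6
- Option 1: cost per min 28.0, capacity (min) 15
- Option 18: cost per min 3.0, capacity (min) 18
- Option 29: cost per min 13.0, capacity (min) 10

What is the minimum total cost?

Cheapest first:
Option 18 at 3.0: take all 18 min → 45 still needed.
Option Y at 4.0: take all 6 min → 39 still needed.
Option 29 at 13.0: take all 10 min → 29 still needed.
Option V (22.0): use full 6 → 23 min to go.
Option Q (25.0): use full 9 → 14 min to go.
Option 1 (28.0): take the remaining 14 → done.
Cost = 18×3.0 + 6×4.0 + 10×13.0 + 6×22.0 + 9×25.0 + 14×28.0 = 957.

957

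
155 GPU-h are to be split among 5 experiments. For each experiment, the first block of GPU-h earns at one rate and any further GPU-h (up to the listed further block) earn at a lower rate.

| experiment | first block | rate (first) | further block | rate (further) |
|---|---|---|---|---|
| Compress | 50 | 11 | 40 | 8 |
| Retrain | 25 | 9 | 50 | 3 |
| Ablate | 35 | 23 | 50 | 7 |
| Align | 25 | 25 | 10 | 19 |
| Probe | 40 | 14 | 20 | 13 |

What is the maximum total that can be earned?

2715

Order all 10 blocks by rate: Align/first 25 > Ablate/first 23 > Align/second 19 > Probe/first 14 > Probe/second 13 > Compress/first 11 > Retrain/first 9 > Compress/second 8 > Ablate/second 7 > Retrain/second 3.
Align first at 25: fill all 25 ; 130 left.
Ablate first at 23: fill all 35 ; 95 left.
Align second at 19: fill all 10 ; 85 left.
Probe first at 14: fill all 40 ; 45 left.
Probe/second (13): +20 ; 25 left.
25 remain; put them into Compress first at 11.
Total = 25×25 + 23×35 + 19×10 + 14×40 + 13×20 + 11×25 = 2715.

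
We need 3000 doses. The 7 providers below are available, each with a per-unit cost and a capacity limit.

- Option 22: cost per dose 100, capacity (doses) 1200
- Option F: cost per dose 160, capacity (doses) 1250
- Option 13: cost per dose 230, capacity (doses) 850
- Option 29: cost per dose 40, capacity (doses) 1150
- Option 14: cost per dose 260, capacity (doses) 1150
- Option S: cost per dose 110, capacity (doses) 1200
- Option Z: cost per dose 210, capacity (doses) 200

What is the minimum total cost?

237500

Fill from the cheapest provider first.
Option 29 at 40: take all 1150 doses ; 1850 still needed.
Option 22 (100): use full 1200 ; 650 doses to go.
Take 650 from Option S at 110 to finish.
Option F, Option Z, Option 13, Option 14: unused.
Cost = 1150×40 + 1200×100 + 650×110 = 237500.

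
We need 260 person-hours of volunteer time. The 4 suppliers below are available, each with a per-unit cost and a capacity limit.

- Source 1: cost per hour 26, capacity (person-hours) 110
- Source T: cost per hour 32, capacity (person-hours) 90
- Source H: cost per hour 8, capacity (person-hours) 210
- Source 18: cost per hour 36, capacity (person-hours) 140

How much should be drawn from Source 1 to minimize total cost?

50

Fill from the cheapest supplier first.
Take 210 from Source H at 8 → need 50 more.
Source 1 at 26: take 50 of its 110 → requirement met.
Source T, Source 18: unused.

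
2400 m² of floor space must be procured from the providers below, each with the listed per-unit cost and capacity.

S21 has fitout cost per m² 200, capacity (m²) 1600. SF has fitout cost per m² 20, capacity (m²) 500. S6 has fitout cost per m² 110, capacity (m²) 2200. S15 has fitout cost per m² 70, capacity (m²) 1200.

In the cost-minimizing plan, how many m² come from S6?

Cheapest first:
SF (20): use full 500 → 1900 m² to go.
S15 at 70: take all 1200 m² → 700 still needed.
S6 at 110: take 700 of its 2200 → requirement met.
S21: unused.

700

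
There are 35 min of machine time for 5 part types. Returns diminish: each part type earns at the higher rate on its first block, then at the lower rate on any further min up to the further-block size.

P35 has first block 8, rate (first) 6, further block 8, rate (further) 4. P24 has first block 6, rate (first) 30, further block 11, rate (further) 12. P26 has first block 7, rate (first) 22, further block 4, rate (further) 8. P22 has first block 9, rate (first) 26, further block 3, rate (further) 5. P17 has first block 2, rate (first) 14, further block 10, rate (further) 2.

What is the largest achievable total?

Rank every tier by rate: P24/T1 30 > P22/T1 26 > P26/T1 22 > P17/T1 14 > P24/T2 12 > P26/T2 8 > P35/T1 6 > P22/T2 5 > P35/T2 4 > P17/T2 2.
Fill P24 T1 block (6 at 30) → 29 left.
Fill P22 T1 block (9 at 26) → 20 left.
P26/T1 (22): +7 → 13 left.
P17 T1 at 14: fill all 2 → 11 left.
Fill P24 T2 block (11 at 12) → 0 left.
Total = 30×6 + 26×9 + 22×7 + 14×2 + 12×11 = 728.

728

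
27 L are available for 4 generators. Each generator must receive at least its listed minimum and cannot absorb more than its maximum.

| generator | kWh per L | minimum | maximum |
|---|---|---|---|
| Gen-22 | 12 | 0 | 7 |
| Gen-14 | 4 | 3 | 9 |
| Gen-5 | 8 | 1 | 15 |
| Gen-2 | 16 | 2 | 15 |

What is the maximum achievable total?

352

Meeting every minimum uses 0+3+1+2 = 6 L, leaving 21.
Rank by kWh per L: Gen-2 16 > Gen-22 12 > Gen-5 8 > Gen-14 4.
Gen-2 takes 13 more to reach its cap of 15 → 8 left.
Give Gen-22 7 more to hit its cap of 7 → 1 left.
Only 1 left; Gen-5 takes them to reach 2.
Total = 12×7 + 4×3 + 8×2 + 16×15 = 352.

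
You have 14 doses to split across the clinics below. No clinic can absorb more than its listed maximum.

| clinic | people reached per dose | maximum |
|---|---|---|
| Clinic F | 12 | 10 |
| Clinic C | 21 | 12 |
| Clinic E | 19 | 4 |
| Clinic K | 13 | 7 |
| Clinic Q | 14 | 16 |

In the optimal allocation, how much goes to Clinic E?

2

Order the clinics by people reached per dose: Clinic C 21 > Clinic E 19 > Clinic Q 14 > Clinic K 13 > Clinic F 12.
Give Clinic C 12 to hit its cap of 12 — 2 left.
Clinic E has room for 4 but only 2 remain, so it gets 2.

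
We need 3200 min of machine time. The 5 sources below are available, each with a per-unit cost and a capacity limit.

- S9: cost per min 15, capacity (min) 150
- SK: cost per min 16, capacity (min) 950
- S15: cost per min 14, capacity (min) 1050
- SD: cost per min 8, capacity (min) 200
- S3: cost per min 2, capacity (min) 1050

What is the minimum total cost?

32650

Cheapest first:
Take 1050 from S3 at 2 ; need 2150 more.
SD (8): use full 200 ; 1950 min to go.
S15 (14): use full 1050 ; 900 min to go.
Take 150 from S9 at 15 ; need 750 more.
SK (16): take the remaining 750 ; done.
Cost = 1050×2 + 200×8 + 1050×14 + 150×15 + 750×16 = 32650.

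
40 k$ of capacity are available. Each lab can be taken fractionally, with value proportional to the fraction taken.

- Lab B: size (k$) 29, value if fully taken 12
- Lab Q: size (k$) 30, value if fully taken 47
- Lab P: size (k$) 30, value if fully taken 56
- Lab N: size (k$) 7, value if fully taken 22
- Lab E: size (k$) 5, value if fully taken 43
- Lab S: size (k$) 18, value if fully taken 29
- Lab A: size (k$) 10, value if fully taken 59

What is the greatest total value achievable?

Sort by value density: Lab E 43/5≈8.6, Lab A 59/10≈5.9, Lab N 22/7≈3.14, Lab P 56/30≈1.87, Lab S 29/18≈1.61, Lab Q 47/30≈1.57, Lab B 12/29≈0.414.
All 5 k$ of Lab E fit (value 43) — 35 remain.
Lab A: take in full, 10 k$ for value 59 — 25 left.
Lab N: take in full, 7 k$ for value 22 — 18 left.
Only 18 k$ remain; take 18/30 of Lab P for value 56×18/30 = 33.6.
Total value = 157.6.

157.6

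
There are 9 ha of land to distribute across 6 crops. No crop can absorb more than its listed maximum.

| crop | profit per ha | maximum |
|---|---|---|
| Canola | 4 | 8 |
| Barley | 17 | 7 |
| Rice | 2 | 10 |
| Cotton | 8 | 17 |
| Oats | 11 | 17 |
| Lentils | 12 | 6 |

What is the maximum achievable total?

143

Rank by profit per ha: Barley 17 > Lentils 12 > Oats 11 > Cotton 8 > Canola 4 > Rice 2.
Barley takes 7 to reach its cap of 7 — 2 left.
Lentils: +2 (room for 6) → 2. Pool exhausted.
Total = 17×7 + 12×2 = 143.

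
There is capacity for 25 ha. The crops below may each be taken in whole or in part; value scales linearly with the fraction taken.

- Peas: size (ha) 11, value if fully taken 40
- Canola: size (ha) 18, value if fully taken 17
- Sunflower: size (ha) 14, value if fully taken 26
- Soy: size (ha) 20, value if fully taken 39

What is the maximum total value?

67.3

Rank by value-to-size ratio: Peas 40/11≈3.64, Soy 39/20≈1.95, Sunflower 26/14≈1.86, Canola 17/18≈0.944.
Peas: take in full, 11 ha for value 40 → 14 left.
14 ha left: a 14/20 share of Soy gives 39×14/20 = 27.3.
Total value = 67.3.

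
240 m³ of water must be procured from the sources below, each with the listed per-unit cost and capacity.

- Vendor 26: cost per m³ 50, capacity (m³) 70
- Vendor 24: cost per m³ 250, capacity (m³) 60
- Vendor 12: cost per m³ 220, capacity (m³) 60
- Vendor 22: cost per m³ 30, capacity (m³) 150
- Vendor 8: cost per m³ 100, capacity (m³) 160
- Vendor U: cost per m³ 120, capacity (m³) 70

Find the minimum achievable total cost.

Fill from the cheapest source first.
Vendor 22 at 30: take all 150 m³ ; 90 still needed.
Vendor 26 (50): use full 70 ; 20 m³ to go.
Take 20 from Vendor 8 at 100 to finish.
Vendor U, Vendor 12, Vendor 24: unused.
Cost = 150×30 + 70×50 + 20×100 = 10000.

10000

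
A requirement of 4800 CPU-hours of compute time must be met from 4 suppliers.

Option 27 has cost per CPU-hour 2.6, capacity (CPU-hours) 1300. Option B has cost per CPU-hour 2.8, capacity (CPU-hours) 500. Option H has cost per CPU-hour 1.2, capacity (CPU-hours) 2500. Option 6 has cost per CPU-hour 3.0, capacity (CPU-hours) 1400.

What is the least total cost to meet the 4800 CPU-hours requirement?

9280

Use suppliers in increasing cost order.
Option H (1.2): use full 2500 → 2300 CPU-hours to go.
Option 27 (2.6): use full 1300 → 1000 CPU-hours to go.
Option B (2.8): use full 500 → 500 CPU-hours to go.
Option 6 (3.0): take the remaining 500 → done.
Cost = 2500×1.2 + 1300×2.6 + 500×2.8 + 500×3.0 = 9280.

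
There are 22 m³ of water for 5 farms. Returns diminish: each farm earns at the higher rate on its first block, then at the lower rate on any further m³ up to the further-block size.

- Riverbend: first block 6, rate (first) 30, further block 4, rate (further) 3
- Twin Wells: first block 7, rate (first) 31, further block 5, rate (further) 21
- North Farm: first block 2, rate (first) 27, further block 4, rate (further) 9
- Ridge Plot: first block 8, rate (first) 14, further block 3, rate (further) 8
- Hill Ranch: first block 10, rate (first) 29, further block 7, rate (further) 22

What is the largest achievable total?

658

Rank every tier by rate: Twin Wells/first 31 > Riverbend/first 30 > Hill Ranch/first 29 > North Farm/first 27 > Hill Ranch/second 22 > Twin Wells/second 21 > Ridge Plot/first 14 > North Farm/second 9 > Ridge Plot/second 8 > Riverbend/second 3.
Twin Wells/first (31): +7 — 15 left.
Fill Riverbend first block (6 at 30) — 9 left.
9 remain; put them into Hill Ranch first at 29.
Total = 31×7 + 30×6 + 29×9 = 658.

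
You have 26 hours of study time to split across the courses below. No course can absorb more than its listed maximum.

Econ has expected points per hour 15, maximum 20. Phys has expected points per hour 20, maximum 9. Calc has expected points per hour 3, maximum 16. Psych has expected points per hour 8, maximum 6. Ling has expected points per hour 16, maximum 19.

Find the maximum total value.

Rank by expected points per hour: Phys 20 > Ling 16 > Econ 15 > Psych 8 > Calc 3.
Phys: +9 to 9 (cap) → 17 left.
Only 17 left; Ling takes them to reach 17.
Total = 20×9 + 16×17 = 452.

452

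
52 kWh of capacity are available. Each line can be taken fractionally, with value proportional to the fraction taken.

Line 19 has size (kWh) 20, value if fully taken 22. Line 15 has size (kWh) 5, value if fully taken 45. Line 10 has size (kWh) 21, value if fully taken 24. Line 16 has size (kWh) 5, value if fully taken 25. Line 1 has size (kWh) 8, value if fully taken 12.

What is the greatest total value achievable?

Sort by value density: Line 15 45/5≈9, Line 16 25/5≈5, Line 1 12/8≈1.5, Line 10 24/21≈1.14, Line 19 22/20≈1.1.
Line 15: take in full, 5 kWh for value 45 — 47 left.
All 5 kWh of Line 16 fit (value 25) — 42 remain.
Line 1: take in full, 8 kWh for value 12 — 34 left.
Line 10: take in full, 21 kWh for value 24 — 13 left.
13 kWh left: a 13/20 share of Line 19 gives 22×13/20 = 14.3.
Total value = 120.3.

120.3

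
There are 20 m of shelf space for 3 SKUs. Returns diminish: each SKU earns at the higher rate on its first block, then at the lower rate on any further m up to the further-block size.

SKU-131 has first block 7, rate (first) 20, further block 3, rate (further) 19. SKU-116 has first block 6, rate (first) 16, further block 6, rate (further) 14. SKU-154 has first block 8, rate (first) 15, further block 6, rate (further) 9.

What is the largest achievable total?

Rank every tier by rate: SKU-131/T1 20 > SKU-131/T2 19 > SKU-116/T1 16 > SKU-154/T1 15 > SKU-116/T2 14 > SKU-154/T2 9.
Fill SKU-131 T1 block (7 at 20) ; 13 left.
SKU-131 T2 at 19: fill all 3 ; 10 left.
Fill SKU-116 T1 block (6 at 16) ; 4 left.
SKU-154 T1 at 15: only 4 left, fill 4.
Total = 20×7 + 19×3 + 16×6 + 15×4 = 353.

353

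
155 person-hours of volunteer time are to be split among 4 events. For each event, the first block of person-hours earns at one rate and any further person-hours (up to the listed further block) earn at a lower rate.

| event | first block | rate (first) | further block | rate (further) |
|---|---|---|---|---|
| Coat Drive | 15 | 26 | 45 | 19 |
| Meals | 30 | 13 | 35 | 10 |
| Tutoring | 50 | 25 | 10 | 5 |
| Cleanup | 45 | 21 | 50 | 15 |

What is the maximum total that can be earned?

3440

Order all 8 blocks by rate: Coat Drive/T1 26 > Tutoring/T1 25 > Cleanup/T1 21 > Coat Drive/T2 19 > Cleanup/T2 15 > Meals/T1 13 > Meals/T2 10 > Tutoring/T2 5.
Coat Drive/T1 (26): +15 → 140 left.
Tutoring/T1 (25): +50 → 90 left.
Cleanup T1 at 21: fill all 45 → 45 left.
Coat Drive/T2 (19): +45 → 0 left.
Total = 26×15 + 25×50 + 21×45 + 19×45 = 3440.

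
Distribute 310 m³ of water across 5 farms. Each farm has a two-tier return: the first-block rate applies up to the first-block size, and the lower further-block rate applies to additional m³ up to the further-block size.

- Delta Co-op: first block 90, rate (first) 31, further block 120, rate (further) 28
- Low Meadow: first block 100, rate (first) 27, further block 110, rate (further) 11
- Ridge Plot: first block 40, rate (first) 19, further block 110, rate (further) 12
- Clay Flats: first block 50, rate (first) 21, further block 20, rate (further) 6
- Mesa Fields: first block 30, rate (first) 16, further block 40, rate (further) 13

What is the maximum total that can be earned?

Rank every tier by rate: Delta Co-op/T1 31 > Delta Co-op/T2 28 > Low Meadow/T1 27 > Clay Flats/T1 21 > Ridge Plot/T1 19 > Mesa Fields/T1 16 > Mesa Fields/T2 13 > Ridge Plot/T2 12 > Low Meadow/T2 11 > Clay Flats/T2 6.
Delta Co-op/T1 (31): +90 ; 220 left.
Fill Delta Co-op T2 block (120 at 28) ; 100 left.
Fill Low Meadow T1 block (100 at 27) ; 0 left.
Total = 31×90 + 28×120 + 27×100 = 8850.

8850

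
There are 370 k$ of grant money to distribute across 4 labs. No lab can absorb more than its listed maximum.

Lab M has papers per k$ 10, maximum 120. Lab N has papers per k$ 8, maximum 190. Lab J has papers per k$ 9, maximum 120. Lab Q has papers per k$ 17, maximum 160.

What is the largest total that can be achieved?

Highest papers per k$ first: Lab Q 17 > Lab M 10 > Lab J 9 > Lab N 8.
Lab Q takes 160 to reach its cap of 160 ; 210 left.
Lab M: +120 to 120 (cap) ; 90 left.
Lab J has room for 120 but only 90 remain, so it gets 90.
Total = 10×120 + 9×90 + 17×160 = 4730.

4730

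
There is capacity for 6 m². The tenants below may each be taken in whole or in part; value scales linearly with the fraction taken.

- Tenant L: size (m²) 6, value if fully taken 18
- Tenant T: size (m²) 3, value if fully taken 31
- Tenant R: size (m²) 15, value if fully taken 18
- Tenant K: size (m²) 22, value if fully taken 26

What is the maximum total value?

40

Rank by value-to-size ratio: Tenant T 31/3≈10.3, Tenant L 18/6≈3, Tenant R 18/15≈1.2, Tenant K 26/22≈1.18.
All 3 m² of Tenant T fit (value 31) → 3 remain.
Fill the last 3 m² with part of Tenant L: 3/6 of it earns 9.
Total value = 40.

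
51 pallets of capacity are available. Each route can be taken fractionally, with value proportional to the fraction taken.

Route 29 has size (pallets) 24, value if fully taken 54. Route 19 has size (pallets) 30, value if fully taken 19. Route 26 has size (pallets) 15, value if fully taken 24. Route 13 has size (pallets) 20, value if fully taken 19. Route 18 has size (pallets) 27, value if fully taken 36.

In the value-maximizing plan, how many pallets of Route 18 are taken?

Rank by value-to-size ratio: Route 29 54/24≈2.25, Route 26 24/15≈1.6, Route 18 36/27≈1.33, Route 13 19/20≈0.95, Route 19 19/30≈0.633.
All 24 pallets of Route 29 fit (value 54) → 27 remain.
Route 26: take in full, 15 pallets for value 24 → 12 left.
Only 12 pallets remain; take 12/27 of Route 18 for value 36×12/27 = 16.

12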